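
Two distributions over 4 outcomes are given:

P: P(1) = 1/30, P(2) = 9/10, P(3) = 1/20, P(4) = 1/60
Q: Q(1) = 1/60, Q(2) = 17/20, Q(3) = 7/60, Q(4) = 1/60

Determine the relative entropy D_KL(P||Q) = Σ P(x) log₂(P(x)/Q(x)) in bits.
0.0464 bits

D_KL(P||Q) = Σ P(x) log₂(P(x)/Q(x))

Computing term by term:
  P(1)·log₂(P(1)/Q(1)) = (1/30)·log₂((1/30)/(1/60)) = 0.03333
  P(2)·log₂(P(2)/Q(2)) = (9/10)·log₂((9/10)/(17/20)) = 0.07422
  P(3)·log₂(P(3)/Q(3)) = (1/20)·log₂((1/20)/(7/60)) = -0.06112
  P(4)·log₂(P(4)/Q(4)) = (1/60)·log₂((1/60)/(1/60)) = 0.00000

D_KL(P||Q) = 0.03333 + 0.07422 - 0.06112 + 0.00000 = 0.04643 ≈ 0.0464 bits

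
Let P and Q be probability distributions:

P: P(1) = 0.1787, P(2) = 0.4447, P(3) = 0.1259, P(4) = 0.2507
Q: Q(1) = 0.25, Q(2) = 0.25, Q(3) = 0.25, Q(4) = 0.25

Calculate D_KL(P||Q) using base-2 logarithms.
0.1594 bits

D_KL(P||Q) = Σ P(x) log₂(P(x)/Q(x))

Computing term by term:
  P(1)·log₂(P(1)/Q(1)) = 0.1787·log₂(0.1787/0.25) = -0.08656
  P(2)·log₂(P(2)/Q(2)) = 0.4447·log₂(0.4447/0.25) = 0.36950
  P(3)·log₂(P(3)/Q(3)) = 0.1259·log₂(0.1259/0.25) = -0.12460
  P(4)·log₂(P(4)/Q(4)) = 0.2507·log₂(0.2507/0.25) = 0.00101

D_KL(P||Q) = -0.08656 + 0.36950 - 0.12460 + 0.00101 = 0.15935 ≈ 0.1594 bits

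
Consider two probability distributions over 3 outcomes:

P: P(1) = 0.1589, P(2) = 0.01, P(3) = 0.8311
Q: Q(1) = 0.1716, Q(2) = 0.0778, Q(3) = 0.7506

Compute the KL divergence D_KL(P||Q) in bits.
0.0749 bits

D_KL(P||Q) = Σ P(x) log₂(P(x)/Q(x))

Computing term by term:
  P(1)·log₂(P(1)/Q(1)) = 0.1589·log₂(0.1589/0.1716) = -0.01763
  P(2)·log₂(P(2)/Q(2)) = 0.01·log₂(0.01/0.0778) = -0.02960
  P(3)·log₂(P(3)/Q(3)) = 0.8311·log₂(0.8311/0.7506) = 0.12215

D_KL(P||Q) = -0.01763 - 0.02960 + 0.12215 = 0.07492 ≈ 0.0749 bits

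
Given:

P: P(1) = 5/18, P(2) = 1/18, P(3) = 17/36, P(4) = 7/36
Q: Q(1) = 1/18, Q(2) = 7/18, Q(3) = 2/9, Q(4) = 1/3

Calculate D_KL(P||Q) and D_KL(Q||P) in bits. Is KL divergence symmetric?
D_KL(P||Q) = 0.8513 bits, D_KL(Q||P) = 0.9803 bits. No, KL divergence is not symmetric.

D_KL(P||Q) = Σ P(x) log₂(P(x)/Q(x))

Computing term by term:
  P(1)·log₂(P(1)/Q(1)) = (5/18)·log₂((5/18)/(1/18)) = 0.64498
  P(2)·log₂(P(2)/Q(2)) = (1/18)·log₂((1/18)/(7/18)) = -0.15596
  P(3)·log₂(P(3)/Q(3)) = (17/36)·log₂((17/36)/(2/9)) = 0.51352
  P(4)·log₂(P(4)/Q(4)) = (7/36)·log₂((7/36)/(1/3)) = -0.15120

D_KL(P||Q) = 0.64498 - 0.15596 + 0.51352 - 0.15120 = 0.85134 ≈ 0.8513 bits

D_KL(Q||P) = Σ Q(x) log₂(Q(x)/P(x))

Computing term by term:
  Q(1)·log₂(Q(1)/P(1)) = (1/18)·log₂((1/18)/(5/18)) = -0.12900
  Q(2)·log₂(Q(2)/P(2)) = (7/18)·log₂((7/18)/(1/18)) = 1.09175
  Q(3)·log₂(Q(3)/P(3)) = (2/9)·log₂((2/9)/(17/36)) = -0.24166
  Q(4)·log₂(Q(4)/P(4)) = (1/3)·log₂((1/3)/(7/36)) = 0.25920

D_KL(Q||P) = -0.12900 + 1.09175 - 0.24166 + 0.25920 = 0.98029 ≈ 0.9803 bits

These are NOT equal (difference: 0.1290 bits). KL divergence is asymmetric: D_KL(P||Q) ≠ D_KL(Q||P) in general.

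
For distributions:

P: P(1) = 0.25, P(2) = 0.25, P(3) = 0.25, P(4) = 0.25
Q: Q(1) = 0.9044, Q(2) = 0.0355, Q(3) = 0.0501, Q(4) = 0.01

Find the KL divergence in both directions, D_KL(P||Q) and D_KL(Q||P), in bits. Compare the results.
D_KL(P||Q) = 1.9810 bits, D_KL(Q||P) = 1.4151 bits. D_KL(P||Q) is larger than D_KL(Q||P) by 0.5659 bits; the two directions differ.

D_KL(P||Q) = Σ P(x) log₂(P(x)/Q(x))

Computing term by term:
  P(1)·log₂(P(1)/Q(1)) = 0.25·log₂(0.25/0.9044) = -0.46376
  P(2)·log₂(P(2)/Q(2)) = 0.25·log₂(0.25/0.0355) = 0.70401
  P(3)·log₂(P(3)/Q(3)) = 0.25·log₂(0.25/0.0501) = 0.57976
  P(4)·log₂(P(4)/Q(4)) = 0.25·log₂(0.25/0.01) = 1.16096

D_KL(P||Q) = -0.46376 + 0.70401 + 0.57976 + 1.16096 = 1.98097 ≈ 1.9810 bits

D_KL(Q||P) = Σ Q(x) log₂(Q(x)/P(x))

Computing term by term:
  Q(1)·log₂(Q(1)/P(1)) = 0.9044·log₂(0.9044/0.25) = 1.67769
  Q(2)·log₂(Q(2)/P(2)) = 0.0355·log₂(0.0355/0.25) = -0.09997
  Q(3)·log₂(Q(3)/P(3)) = 0.0501·log₂(0.0501/0.25) = -0.11618
  Q(4)·log₂(Q(4)/P(4)) = 0.01·log₂(0.01/0.25) = -0.04644

D_KL(Q||P) = 1.67769 - 0.09997 - 0.11618 - 0.04644 = 1.41510 ≈ 1.4151 bits

These are NOT equal (difference: 0.5659 bits). KL divergence is asymmetric: D_KL(P||Q) ≠ D_KL(Q||P) in general.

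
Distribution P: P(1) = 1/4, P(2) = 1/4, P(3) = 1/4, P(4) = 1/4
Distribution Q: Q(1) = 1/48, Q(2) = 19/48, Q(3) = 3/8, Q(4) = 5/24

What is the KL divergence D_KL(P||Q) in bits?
0.6500 bits

D_KL(P||Q) = Σ P(x) log₂(P(x)/Q(x))

Computing term by term:
  P(1)·log₂(P(1)/Q(1)) = (1/4)·log₂((1/4)/(1/48)) = 0.89624
  P(2)·log₂(P(2)/Q(2)) = (1/4)·log₂((1/4)/(19/48)) = -0.16574
  P(3)·log₂(P(3)/Q(3)) = (1/4)·log₂((1/4)/(3/8)) = -0.14624
  P(4)·log₂(P(4)/Q(4)) = (1/4)·log₂((1/4)/(5/24)) = 0.06576

D_KL(P||Q) = 0.89624 - 0.16574 - 0.14624 + 0.06576 = 0.65002 ≈ 0.6500 bits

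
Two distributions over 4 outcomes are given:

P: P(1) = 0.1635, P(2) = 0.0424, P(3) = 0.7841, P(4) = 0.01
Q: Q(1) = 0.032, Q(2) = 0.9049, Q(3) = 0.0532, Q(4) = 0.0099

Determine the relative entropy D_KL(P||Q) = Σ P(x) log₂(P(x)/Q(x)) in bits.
3.2412 bits

D_KL(P||Q) = Σ P(x) log₂(P(x)/Q(x))

Computing term by term:
  P(1)·log₂(P(1)/Q(1)) = 0.1635·log₂(0.1635/0.032) = 0.38474
  P(2)·log₂(P(2)/Q(2)) = 0.0424·log₂(0.0424/0.9049) = -0.18722
  P(3)·log₂(P(3)/Q(3)) = 0.7841·log₂(0.7841/0.0532) = 3.04352
  P(4)·log₂(P(4)/Q(4)) = 0.01·log₂(0.01/0.0099) = 0.00014

D_KL(P||Q) = 0.38474 - 0.18722 + 3.04352 + 0.00014 = 3.24118 ≈ 3.2412 bits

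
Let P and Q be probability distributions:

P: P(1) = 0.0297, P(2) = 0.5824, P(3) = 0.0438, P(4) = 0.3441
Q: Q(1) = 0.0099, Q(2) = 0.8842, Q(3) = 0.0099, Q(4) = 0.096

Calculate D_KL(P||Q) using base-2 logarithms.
0.4240 bits

D_KL(P||Q) = Σ P(x) log₂(P(x)/Q(x))

Computing term by term:
  P(1)·log₂(P(1)/Q(1)) = 0.0297·log₂(0.0297/0.0099) = 0.04707
  P(2)·log₂(P(2)/Q(2)) = 0.5824·log₂(0.5824/0.8842) = -0.35082
  P(3)·log₂(P(3)/Q(3)) = 0.0438·log₂(0.0438/0.0099) = 0.09397
  P(4)·log₂(P(4)/Q(4)) = 0.3441·log₂(0.3441/0.096) = 0.63374

D_KL(P||Q) = 0.04707 - 0.35082 + 0.09397 + 0.63374 = 0.42396 ≈ 0.4240 bits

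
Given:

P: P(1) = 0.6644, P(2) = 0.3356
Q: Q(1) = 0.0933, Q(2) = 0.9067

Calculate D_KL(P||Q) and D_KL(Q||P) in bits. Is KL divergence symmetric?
D_KL(P||Q) = 1.4004 bits, D_KL(Q||P) = 1.0359 bits. No, KL divergence is not symmetric.

D_KL(P||Q) = Σ P(x) log₂(P(x)/Q(x))

Computing term by term:
  P(1)·log₂(P(1)/Q(1)) = 0.6644·log₂(0.6644/0.0933) = 1.88165
  P(2)·log₂(P(2)/Q(2)) = 0.3356·log₂(0.3356/0.9067) = -0.48121

D_KL(P||Q) = 1.88165 - 0.48121 = 1.40044 ≈ 1.4004 bits

D_KL(Q||P) = Σ Q(x) log₂(Q(x)/P(x))

Computing term by term:
  Q(1)·log₂(Q(1)/P(1)) = 0.0933·log₂(0.0933/0.6644) = -0.26424
  Q(2)·log₂(Q(2)/P(2)) = 0.9067·log₂(0.9067/0.3356) = 1.30010

D_KL(Q||P) = -0.26424 + 1.30010 = 1.03586 ≈ 1.0359 bits

These are NOT equal (difference: 0.3645 bits). KL divergence is asymmetric: D_KL(P||Q) ≠ D_KL(Q||P) in general.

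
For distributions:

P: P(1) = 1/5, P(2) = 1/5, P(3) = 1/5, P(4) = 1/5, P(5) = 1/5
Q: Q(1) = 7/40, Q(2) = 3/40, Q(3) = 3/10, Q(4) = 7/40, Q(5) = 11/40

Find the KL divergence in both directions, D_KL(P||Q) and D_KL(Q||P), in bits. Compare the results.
D_KL(P||Q) = 0.1512 bits, D_KL(Q||P) = 0.1283 bits. D_KL(P||Q) is larger than D_KL(Q||P) by 0.0229 bits; the two directions differ.

D_KL(P||Q) = Σ P(x) log₂(P(x)/Q(x))

Computing term by term:
  P(1)·log₂(P(1)/Q(1)) = (1/5)·log₂((1/5)/(7/40)) = 0.03853
  P(2)·log₂(P(2)/Q(2)) = (1/5)·log₂((1/5)/(3/40)) = 0.28301
  P(3)·log₂(P(3)/Q(3)) = (1/5)·log₂((1/5)/(3/10)) = -0.11699
  P(4)·log₂(P(4)/Q(4)) = (1/5)·log₂((1/5)/(7/40)) = 0.03853
  P(5)·log₂(P(5)/Q(5)) = (1/5)·log₂((1/5)/(11/40)) = -0.09189

D_KL(P||Q) = 0.03853 + 0.28301 - 0.11699 + 0.03853 - 0.09189 = 0.15119 ≈ 0.1512 bits

D_KL(Q||P) = Σ Q(x) log₂(Q(x)/P(x))

Computing term by term:
  Q(1)·log₂(Q(1)/P(1)) = (7/40)·log₂((7/40)/(1/5)) = -0.03371
  Q(2)·log₂(Q(2)/P(2)) = (3/40)·log₂((3/40)/(1/5)) = -0.10613
  Q(3)·log₂(Q(3)/P(3)) = (3/10)·log₂((3/10)/(1/5)) = 0.17549
  Q(4)·log₂(Q(4)/P(4)) = (7/40)·log₂((7/40)/(1/5)) = -0.03371
  Q(5)·log₂(Q(5)/P(5)) = (11/40)·log₂((11/40)/(1/5)) = 0.12634

D_KL(Q||P) = -0.03371 - 0.10613 + 0.17549 - 0.03371 + 0.12634 = 0.12828 ≈ 0.1283 bits

These are NOT equal (difference: 0.0229 bits). KL divergence is asymmetric: D_KL(P||Q) ≠ D_KL(Q||P) in general.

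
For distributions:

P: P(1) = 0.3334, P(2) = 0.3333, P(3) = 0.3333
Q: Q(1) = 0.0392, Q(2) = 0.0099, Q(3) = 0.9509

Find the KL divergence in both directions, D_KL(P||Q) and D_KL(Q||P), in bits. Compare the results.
D_KL(P||Q) = 2.2165 bits, D_KL(Q||P) = 1.2669 bits. D_KL(P||Q) is larger than D_KL(Q||P) by 0.9496 bits; the two directions differ.

D_KL(P||Q) = Σ P(x) log₂(P(x)/Q(x))

Computing term by term:
  P(1)·log₂(P(1)/Q(1)) = 0.3334·log₂(0.3334/0.0392) = 1.02965
  P(2)·log₂(P(2)/Q(2)) = 0.3333·log₂(0.3333/0.0099) = 1.69091
  P(3)·log₂(P(3)/Q(3)) = 0.3333·log₂(0.3333/0.9509) = -0.50411

D_KL(P||Q) = 1.02965 + 1.69091 - 0.50411 = 2.21645 ≈ 2.2165 bits

D_KL(Q||P) = Σ Q(x) log₂(Q(x)/P(x))

Computing term by term:
  Q(1)·log₂(Q(1)/P(1)) = 0.0392·log₂(0.0392/0.3334) = -0.12106
  Q(2)·log₂(Q(2)/P(2)) = 0.0099·log₂(0.0099/0.3333) = -0.05023
  Q(3)·log₂(Q(3)/P(3)) = 0.9509·log₂(0.9509/0.3333) = 1.43821

D_KL(Q||P) = -0.12106 - 0.05023 + 1.43821 = 1.26692 ≈ 1.2669 bits

These are NOT equal (difference: 0.9496 bits). KL divergence is asymmetric: D_KL(P||Q) ≠ D_KL(Q||P) in general.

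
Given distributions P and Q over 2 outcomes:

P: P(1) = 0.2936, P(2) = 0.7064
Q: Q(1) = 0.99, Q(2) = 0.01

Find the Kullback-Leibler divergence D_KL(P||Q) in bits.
3.8242 bits

D_KL(P||Q) = Σ P(x) log₂(P(x)/Q(x))

Computing term by term:
  P(1)·log₂(P(1)/Q(1)) = 0.2936·log₂(0.2936/0.99) = -0.51485
  P(2)·log₂(P(2)/Q(2)) = 0.7064·log₂(0.7064/0.01) = 4.33900

D_KL(P||Q) = -0.51485 + 4.33900 = 3.82415 ≈ 3.8242 bits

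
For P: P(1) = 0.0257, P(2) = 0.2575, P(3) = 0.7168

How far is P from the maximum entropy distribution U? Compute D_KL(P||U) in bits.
0.6009 bits

U(i) = 1/3 for all i

D_KL(P||U) = Σ P(x) log₂(P(x) / (1/3))
           = Σ P(x) log₂(P(x)) + log₂(3)
           = log₂(3) - H(P)

H(P) = -Σ P(x) log₂(P(x)):
  -P(1)·log₂(P(1)) = -(0.0257)·log₂(0.0257) = 0.13575
  -P(2)·log₂(P(2)) = -(0.2575)·log₂(0.2575) = 0.50402
  -P(3)·log₂(P(3)) = -(0.7168)·log₂(0.7168) = 0.34432
H(P) = 0.13575 + 0.50402 + 0.34432 = 0.98409 bits

log₂(3) = 1.58496 bits

D_KL(P||U) = 1.58496 - 0.98409 = 0.60087 ≈ 0.6009 bits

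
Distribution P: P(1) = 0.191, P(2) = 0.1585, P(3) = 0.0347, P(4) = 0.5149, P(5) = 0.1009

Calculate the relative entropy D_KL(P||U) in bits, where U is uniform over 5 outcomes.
0.4493 bits

U(i) = 1/5 for all i

D_KL(P||U) = Σ P(x) log₂(P(x) / (1/5))
           = Σ P(x) log₂(P(x)) + log₂(5)
           = log₂(5) - H(P)

H(P) = -Σ P(x) log₂(P(x)):
  -P(1)·log₂(P(1)) = -(0.191)·log₂(0.191) = 0.45618
  -P(2)·log₂(P(2)) = -(0.1585)·log₂(0.1585) = 0.42121
  -P(3)·log₂(P(3)) = -(0.0347)·log₂(0.0347) = 0.16826
  -P(4)·log₂(P(4)) = -(0.5149)·log₂(0.5149) = 0.49309
  -P(5)·log₂(P(5)) = -(0.1009)·log₂(0.1009) = 0.33388
H(P) = 0.45618 + 0.42121 + 0.16826 + 0.49309 + 0.33388 = 1.87262 bits

log₂(5) = 2.32193 bits

D_KL(P||U) = 2.32193 - 1.87262 = 0.44931 ≈ 0.4493 bits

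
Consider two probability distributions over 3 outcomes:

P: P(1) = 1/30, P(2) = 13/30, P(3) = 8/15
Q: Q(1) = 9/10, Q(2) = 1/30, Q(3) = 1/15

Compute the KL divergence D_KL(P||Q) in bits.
3.0450 bits

D_KL(P||Q) = Σ P(x) log₂(P(x)/Q(x))

Computing term by term:
  P(1)·log₂(P(1)/Q(1)) = (1/30)·log₂((1/30)/(9/10)) = -0.15850
  P(2)·log₂(P(2)/Q(2)) = (13/30)·log₂((13/30)/(1/30)) = 1.60352
  P(3)·log₂(P(3)/Q(3)) = (8/15)·log₂((8/15)/(1/15)) = 1.60000

D_KL(P||Q) = -0.15850 + 1.60352 + 1.60000 = 3.04502 ≈ 3.0450 bits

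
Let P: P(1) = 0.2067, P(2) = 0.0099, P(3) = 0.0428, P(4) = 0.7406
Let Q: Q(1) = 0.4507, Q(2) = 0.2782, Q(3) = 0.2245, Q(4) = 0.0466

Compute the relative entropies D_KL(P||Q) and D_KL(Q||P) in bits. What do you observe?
D_KL(P||Q) = 2.5728 bits, D_KL(Q||P) = 2.1966 bits. The two directions give different values (D_KL(P||Q) exceeds D_KL(Q||P) by 0.3762 bits): KL divergence is asymmetric.

D_KL(P||Q) = Σ P(x) log₂(P(x)/Q(x))

Computing term by term:
  P(1)·log₂(P(1)/Q(1)) = 0.2067·log₂(0.2067/0.4507) = -0.23246
  P(2)·log₂(P(2)/Q(2)) = 0.0099·log₂(0.0099/0.2782) = -0.04764
  P(3)·log₂(P(3)/Q(3)) = 0.0428·log₂(0.0428/0.2245) = -0.10234
  P(4)·log₂(P(4)/Q(4)) = 0.7406·log₂(0.7406/0.0466) = 2.95521

D_KL(P||Q) = -0.23246 - 0.04764 - 0.10234 + 2.95521 = 2.57277 ≈ 2.5728 bits

D_KL(Q||P) = Σ Q(x) log₂(Q(x)/P(x))

Computing term by term:
  Q(1)·log₂(Q(1)/P(1)) = 0.4507·log₂(0.4507/0.2067) = 0.50687
  Q(2)·log₂(Q(2)/P(2)) = 0.2782·log₂(0.2782/0.0099) = 1.33885
  Q(3)·log₂(Q(3)/P(3)) = 0.2245·log₂(0.2245/0.0428) = 0.53679
  Q(4)·log₂(Q(4)/P(4)) = 0.0466·log₂(0.0466/0.7406) = -0.18595

D_KL(Q||P) = 0.50687 + 1.33885 + 0.53679 - 0.18595 = 2.19656 ≈ 2.1966 bits

These are NOT equal (difference: 0.3762 bits). KL divergence is asymmetric: D_KL(P||Q) ≠ D_KL(Q||P) in general.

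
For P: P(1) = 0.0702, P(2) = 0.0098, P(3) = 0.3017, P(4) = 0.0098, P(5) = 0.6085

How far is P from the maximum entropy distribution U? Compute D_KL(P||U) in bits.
0.9644 bits

U(i) = 1/5 for all i

D_KL(P||U) = Σ P(x) log₂(P(x) / (1/5))
           = Σ P(x) log₂(P(x)) + log₂(5)
           = log₂(5) - H(P)

H(P) = -Σ P(x) log₂(P(x)):
  -P(1)·log₂(P(1)) = -(0.0702)·log₂(0.0702) = 0.26903
  -P(2)·log₂(P(2)) = -(0.0098)·log₂(0.0098) = 0.06540
  -P(3)·log₂(P(3)) = -(0.3017)·log₂(0.3017) = 0.52158
  -P(4)·log₂(P(4)) = -(0.0098)·log₂(0.0098) = 0.06540
  -P(5)·log₂(P(5)) = -(0.6085)·log₂(0.6085) = 0.43609
H(P) = 0.26903 + 0.06540 + 0.52158 + 0.06540 + 0.43609 = 1.35750 bits

log₂(5) = 2.32193 bits

D_KL(P||U) = 2.32193 - 1.35750 = 0.96443 ≈ 0.9644 bits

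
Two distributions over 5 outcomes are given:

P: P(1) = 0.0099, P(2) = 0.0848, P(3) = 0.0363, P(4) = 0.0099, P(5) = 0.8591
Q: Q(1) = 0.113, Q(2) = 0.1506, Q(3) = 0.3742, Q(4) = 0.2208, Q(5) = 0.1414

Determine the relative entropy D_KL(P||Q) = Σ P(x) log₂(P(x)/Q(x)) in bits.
1.9647 bits

D_KL(P||Q) = Σ P(x) log₂(P(x)/Q(x))

Computing term by term:
  P(1)·log₂(P(1)/Q(1)) = 0.0099·log₂(0.0099/0.113) = -0.03478
  P(2)·log₂(P(2)/Q(2)) = 0.0848·log₂(0.0848/0.1506) = -0.07026
  P(3)·log₂(P(3)/Q(3)) = 0.0363·log₂(0.0363/0.3742) = -0.12218
  P(4)·log₂(P(4)/Q(4)) = 0.0099·log₂(0.0099/0.2208) = -0.04434
  P(5)·log₂(P(5)/Q(5)) = 0.8591·log₂(0.8591/0.1414) = 2.23628

D_KL(P||Q) = -0.03478 - 0.07026 - 0.12218 - 0.04434 + 2.23628 = 1.96472 ≈ 1.9647 bits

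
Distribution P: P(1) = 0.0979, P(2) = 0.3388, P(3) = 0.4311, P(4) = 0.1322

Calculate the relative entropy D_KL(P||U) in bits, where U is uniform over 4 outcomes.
0.2335 bits

U(i) = 1/4 for all i

D_KL(P||U) = Σ P(x) log₂(P(x) / (1/4))
           = Σ P(x) log₂(P(x)) + log₂(4)
           = log₂(4) - H(P)

H(P) = -Σ P(x) log₂(P(x)):
  -P(1)·log₂(P(1)) = -(0.0979)·log₂(0.0979) = 0.32821
  -P(2)·log₂(P(2)) = -(0.3388)·log₂(0.3388) = 0.52903
  -P(3)·log₂(P(3)) = -(0.4311)·log₂(0.4311) = 0.52331
  -P(4)·log₂(P(4)) = -(0.1322)·log₂(0.1322) = 0.38592
H(P) = 0.32821 + 0.52903 + 0.52331 + 0.38592 = 1.76647 bits

log₂(4) = 2.00000 bits

D_KL(P||U) = 2.00000 - 1.76647 = 0.23353 ≈ 0.2335 bits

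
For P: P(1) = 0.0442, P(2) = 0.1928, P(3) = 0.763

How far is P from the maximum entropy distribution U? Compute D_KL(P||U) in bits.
0.6304 bits

U(i) = 1/3 for all i

D_KL(P||U) = Σ P(x) log₂(P(x) / (1/3))
           = Σ P(x) log₂(P(x)) + log₂(3)
           = log₂(3) - H(P)

H(P) = -Σ P(x) log₂(P(x)):
  -P(1)·log₂(P(1)) = -(0.0442)·log₂(0.0442) = 0.19889
  -P(2)·log₂(P(2)) = -(0.1928)·log₂(0.1928) = 0.45787
  -P(3)·log₂(P(3)) = -(0.763)·log₂(0.763) = 0.29776
H(P) = 0.19889 + 0.45787 + 0.29776 = 0.95452 bits

log₂(3) = 1.58496 bits

D_KL(P||U) = 1.58496 - 0.95452 = 0.63044 ≈ 0.6304 bits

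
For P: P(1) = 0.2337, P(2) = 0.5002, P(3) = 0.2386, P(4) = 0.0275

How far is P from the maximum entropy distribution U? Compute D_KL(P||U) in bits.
0.3741 bits

U(i) = 1/4 for all i

D_KL(P||U) = Σ P(x) log₂(P(x) / (1/4))
           = Σ P(x) log₂(P(x)) + log₂(4)
           = log₂(4) - H(P)

H(P) = -Σ P(x) log₂(P(x)):
  -P(1)·log₂(P(1)) = -(0.2337)·log₂(0.2337) = 0.49013
  -P(2)·log₂(P(2)) = -(0.5002)·log₂(0.5002) = 0.49991
  -P(3)·log₂(P(3)) = -(0.2386)·log₂(0.2386) = 0.49327
  -P(4)·log₂(P(4)) = -(0.0275)·log₂(0.0275) = 0.14257
H(P) = 0.49013 + 0.49991 + 0.49327 + 0.14257 = 1.62588 bits

log₂(4) = 2.00000 bits

D_KL(P||U) = 2.00000 - 1.62588 = 0.37412 ≈ 0.3741 bits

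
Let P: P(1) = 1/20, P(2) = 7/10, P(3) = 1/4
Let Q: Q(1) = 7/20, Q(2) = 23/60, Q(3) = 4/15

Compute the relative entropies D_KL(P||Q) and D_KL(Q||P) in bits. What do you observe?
D_KL(P||Q) = 0.4445 bits, D_KL(Q||P) = 0.6744 bits. The two directions give different values (D_KL(Q||P) exceeds D_KL(P||Q) by 0.2299 bits): KL divergence is asymmetric.

D_KL(P||Q) = Σ P(x) log₂(P(x)/Q(x))

Computing term by term:
  P(1)·log₂(P(1)/Q(1)) = (1/20)·log₂((1/20)/(7/20)) = -0.14037
  P(2)·log₂(P(2)/Q(2)) = (7/10)·log₂((7/10)/(23/60)) = 0.60813
  P(3)·log₂(P(3)/Q(3)) = (1/4)·log₂((1/4)/(4/15)) = -0.02328

D_KL(P||Q) = -0.14037 + 0.60813 - 0.02328 = 0.44448 ≈ 0.4445 bits

D_KL(Q||P) = Σ Q(x) log₂(Q(x)/P(x))

Computing term by term:
  Q(1)·log₂(Q(1)/P(1)) = (7/20)·log₂((7/20)/(1/20)) = 0.98257
  Q(2)·log₂(Q(2)/P(2)) = (23/60)·log₂((23/60)/(7/10)) = -0.33302
  Q(3)·log₂(Q(3)/P(3)) = (4/15)·log₂((4/15)/(1/4)) = 0.02483

D_KL(Q||P) = 0.98257 - 0.33302 + 0.02483 = 0.67438 ≈ 0.6744 bits

These are NOT equal (difference: 0.2299 bits). KL divergence is asymmetric: D_KL(P||Q) ≠ D_KL(Q||P) in general.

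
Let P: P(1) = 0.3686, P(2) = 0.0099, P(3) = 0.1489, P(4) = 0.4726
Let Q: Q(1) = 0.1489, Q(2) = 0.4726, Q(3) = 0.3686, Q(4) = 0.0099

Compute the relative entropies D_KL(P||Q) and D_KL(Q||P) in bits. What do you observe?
D_KL(P||Q) = 2.8678 bits, D_KL(Q||P) = 2.8678 bits. The two directions give the same value here, because Q is a self-inverse relabeling of P; in general KL divergence is asymmetric.

D_KL(P||Q) = Σ P(x) log₂(P(x)/Q(x))

Computing term by term:
  P(1)·log₂(P(1)/Q(1)) = 0.3686·log₂(0.3686/0.1489) = 0.48202
  P(2)·log₂(P(2)/Q(2)) = 0.0099·log₂(0.0099/0.4726) = -0.05521
  P(3)·log₂(P(3)/Q(3)) = 0.1489·log₂(0.1489/0.3686) = -0.19472
  P(4)·log₂(P(4)/Q(4)) = 0.4726·log₂(0.4726/0.0099) = 2.63571

D_KL(P||Q) = 0.48202 - 0.05521 - 0.19472 + 2.63571 = 2.86780 ≈ 2.8678 bits

D_KL(Q||P) = Σ Q(x) log₂(Q(x)/P(x))

Computing term by term:
  Q(1)·log₂(Q(1)/P(1)) = 0.1489·log₂(0.1489/0.3686) = -0.19472
  Q(2)·log₂(Q(2)/P(2)) = 0.4726·log₂(0.4726/0.0099) = 2.63571
  Q(3)·log₂(Q(3)/P(3)) = 0.3686·log₂(0.3686/0.1489) = 0.48202
  Q(4)·log₂(Q(4)/P(4)) = 0.0099·log₂(0.0099/0.4726) = -0.05521

D_KL(Q||P) = -0.19472 + 2.63571 + 0.48202 - 0.05521 = 2.86780 ≈ 2.8678 bits

These ARE equal here. Q is P with outcomes relabeled (Q(1) = P(3), Q(2) = P(4), Q(3) = P(1), Q(4) = P(2)) by a relabeling that is its own inverse, so the two sums contain exactly the same terms in a different order. This is a special case — KL divergence is not symmetric in general: D_KL(P||Q) ≠ D_KL(Q||P) for most P, Q.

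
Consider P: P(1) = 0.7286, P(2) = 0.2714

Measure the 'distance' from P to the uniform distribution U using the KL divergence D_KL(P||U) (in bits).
0.1565 bits

U(i) = 1/2 for all i

D_KL(P||U) = Σ P(x) log₂(P(x) / (1/2))
           = Σ P(x) log₂(P(x)) + log₂(2)
           = log₂(2) - H(P)

H(P) = -Σ P(x) log₂(P(x)):
  -P(1)·log₂(P(1)) = -(0.7286)·log₂(0.7286) = 0.33283
  -P(2)·log₂(P(2)) = -(0.2714)·log₂(0.2714) = 0.51064
H(P) = 0.33283 + 0.51064 = 0.84347 bits

log₂(2) = 1.00000 bits

D_KL(P||U) = 1.00000 - 0.84347 = 0.15653 ≈ 0.1565 bits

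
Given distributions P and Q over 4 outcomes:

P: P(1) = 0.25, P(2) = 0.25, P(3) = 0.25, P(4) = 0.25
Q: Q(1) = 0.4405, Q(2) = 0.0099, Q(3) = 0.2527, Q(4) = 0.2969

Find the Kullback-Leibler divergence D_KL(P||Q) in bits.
0.8944 bits

D_KL(P||Q) = Σ P(x) log₂(P(x)/Q(x))

Computing term by term:
  P(1)·log₂(P(1)/Q(1)) = 0.25·log₂(0.25/0.4405) = -0.20430
  P(2)·log₂(P(2)/Q(2)) = 0.25·log₂(0.25/0.0099) = 1.16459
  P(3)·log₂(P(3)/Q(3)) = 0.25·log₂(0.25/0.2527) = -0.00387
  P(4)·log₂(P(4)/Q(4)) = 0.25·log₂(0.25/0.2969) = -0.06201

D_KL(P||Q) = -0.20430 + 1.16459 - 0.00387 - 0.06201 = 0.89441 ≈ 0.8944 bits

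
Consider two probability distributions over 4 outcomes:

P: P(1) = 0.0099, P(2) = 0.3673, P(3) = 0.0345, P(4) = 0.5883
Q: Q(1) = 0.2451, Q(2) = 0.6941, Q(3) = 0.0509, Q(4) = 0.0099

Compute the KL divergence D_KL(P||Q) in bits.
3.0644 bits

D_KL(P||Q) = Σ P(x) log₂(P(x)/Q(x))

Computing term by term:
  P(1)·log₂(P(1)/Q(1)) = 0.0099·log₂(0.0099/0.2451) = -0.04584
  P(2)·log₂(P(2)/Q(2)) = 0.3673·log₂(0.3673/0.6941) = -0.33725
  P(3)·log₂(P(3)/Q(3)) = 0.0345·log₂(0.0345/0.0509) = -0.01936
  P(4)·log₂(P(4)/Q(4)) = 0.5883·log₂(0.5883/0.0099) = 3.46684

D_KL(P||Q) = -0.04584 - 0.33725 - 0.01936 + 3.46684 = 3.06439 ≈ 3.0644 bits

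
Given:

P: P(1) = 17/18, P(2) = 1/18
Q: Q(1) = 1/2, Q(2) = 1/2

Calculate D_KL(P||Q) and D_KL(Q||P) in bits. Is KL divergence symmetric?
D_KL(P||Q) = 0.6905 bits, D_KL(Q||P) = 1.1262 bits. No, KL divergence is not symmetric.

D_KL(P||Q) = Σ P(x) log₂(P(x)/Q(x))

Computing term by term:
  P(1)·log₂(P(1)/Q(1)) = (17/18)·log₂((17/18)/(1/2)) = 0.86656
  P(2)·log₂(P(2)/Q(2)) = (1/18)·log₂((1/18)/(1/2)) = -0.17611

D_KL(P||Q) = 0.86656 - 0.17611 = 0.69045 ≈ 0.6905 bits

D_KL(Q||P) = Σ Q(x) log₂(Q(x)/P(x))

Computing term by term:
  Q(1)·log₂(Q(1)/P(1)) = (1/2)·log₂((1/2)/(17/18)) = -0.45877
  Q(2)·log₂(Q(2)/P(2)) = (1/2)·log₂((1/2)/(1/18)) = 1.58496

D_KL(Q||P) = -0.45877 + 1.58496 = 1.12619 ≈ 1.1262 bits

These are NOT equal (difference: 0.4357 bits). KL divergence is asymmetric: D_KL(P||Q) ≠ D_KL(Q||P) in general.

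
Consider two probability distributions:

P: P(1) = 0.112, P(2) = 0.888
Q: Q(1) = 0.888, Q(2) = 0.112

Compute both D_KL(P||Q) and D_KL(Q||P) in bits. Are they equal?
D_KL(P||Q) = 2.3180 bits, D_KL(Q||P) = 2.3180 bits. Yes, in this case they are equal (although KL divergence is not symmetric in general).

D_KL(P||Q) = Σ P(x) log₂(P(x)/Q(x))

Computing term by term:
  P(1)·log₂(P(1)/Q(1)) = 0.112·log₂(0.112/0.888) = -0.33455
  P(2)·log₂(P(2)/Q(2)) = 0.888·log₂(0.888/0.112) = 2.65251

D_KL(P||Q) = -0.33455 + 2.65251 = 2.31796 ≈ 2.3180 bits

D_KL(Q||P) = Σ Q(x) log₂(Q(x)/P(x))

Computing term by term:
  Q(1)·log₂(Q(1)/P(1)) = 0.888·log₂(0.888/0.112) = 2.65251
  Q(2)·log₂(Q(2)/P(2)) = 0.112·log₂(0.112/0.888) = -0.33455

D_KL(Q||P) = 2.65251 - 0.33455 = 2.31796 ≈ 2.3180 bits

These ARE equal here. Q is P with outcomes relabeled (Q(1) = P(2), Q(2) = P(1)) by a relabeling that is its own inverse, so the two sums contain exactly the same terms in a different order. This is a special case — KL divergence is not symmetric in general: D_KL(P||Q) ≠ D_KL(Q||P) for most P, Q.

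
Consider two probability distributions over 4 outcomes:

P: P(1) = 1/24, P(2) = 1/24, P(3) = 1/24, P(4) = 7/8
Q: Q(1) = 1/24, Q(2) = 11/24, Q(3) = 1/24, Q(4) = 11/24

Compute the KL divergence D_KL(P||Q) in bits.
0.6721 bits

D_KL(P||Q) = Σ P(x) log₂(P(x)/Q(x))

Computing term by term:
  P(1)·log₂(P(1)/Q(1)) = (1/24)·log₂((1/24)/(1/24)) = 0.00000
  P(2)·log₂(P(2)/Q(2)) = (1/24)·log₂((1/24)/(11/24)) = -0.14414
  P(3)·log₂(P(3)/Q(3)) = (1/24)·log₂((1/24)/(1/24)) = 0.00000
  P(4)·log₂(P(4)/Q(4)) = (7/8)·log₂((7/8)/(11/24)) = 0.81628

D_KL(P||Q) = 0.00000 - 0.14414 + 0.00000 + 0.81628 = 0.67214 ≈ 0.6721 bits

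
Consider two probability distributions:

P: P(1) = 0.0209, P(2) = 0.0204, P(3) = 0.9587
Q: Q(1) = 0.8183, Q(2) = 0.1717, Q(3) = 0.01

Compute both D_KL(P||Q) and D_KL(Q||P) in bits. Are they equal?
D_KL(P||Q) = 6.1379 bits, D_KL(Q||P) = 4.7915 bits. No, they are not equal.

D_KL(P||Q) = Σ P(x) log₂(P(x)/Q(x))

Computing term by term:
  P(1)·log₂(P(1)/Q(1)) = 0.0209·log₂(0.0209/0.8183) = -0.11058
  P(2)·log₂(P(2)/Q(2)) = 0.0204·log₂(0.0204/0.1717) = -0.06269
  P(3)·log₂(P(3)/Q(3)) = 0.9587·log₂(0.9587/0.01) = 6.31113

D_KL(P||Q) = -0.11058 - 0.06269 + 6.31113 = 6.13786 ≈ 6.1379 bits

D_KL(Q||P) = Σ Q(x) log₂(Q(x)/P(x))

Computing term by term:
  Q(1)·log₂(Q(1)/P(1)) = 0.8183·log₂(0.8183/0.0209) = 4.32967
  Q(2)·log₂(Q(2)/P(2)) = 0.1717·log₂(0.1717/0.0204) = 0.52768
  Q(3)·log₂(Q(3)/P(3)) = 0.01·log₂(0.01/0.9587) = -0.06583

D_KL(Q||P) = 4.32967 + 0.52768 - 0.06583 = 4.79152 ≈ 4.7915 bits

These are NOT equal (difference: 1.3464 bits). KL divergence is asymmetric: D_KL(P||Q) ≠ D_KL(Q||P) in general.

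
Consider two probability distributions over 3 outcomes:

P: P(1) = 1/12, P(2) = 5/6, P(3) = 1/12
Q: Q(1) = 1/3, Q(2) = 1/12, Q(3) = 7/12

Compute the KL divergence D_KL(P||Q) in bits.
2.3677 bits

D_KL(P||Q) = Σ P(x) log₂(P(x)/Q(x))

Computing term by term:
  P(1)·log₂(P(1)/Q(1)) = (1/12)·log₂((1/12)/(1/3)) = -0.16667
  P(2)·log₂(P(2)/Q(2)) = (5/6)·log₂((5/6)/(1/12)) = 2.76827
  P(3)·log₂(P(3)/Q(3)) = (1/12)·log₂((1/12)/(7/12)) = -0.23395

D_KL(P||Q) = -0.16667 + 2.76827 - 0.23395 = 2.36765 ≈ 2.3677 bits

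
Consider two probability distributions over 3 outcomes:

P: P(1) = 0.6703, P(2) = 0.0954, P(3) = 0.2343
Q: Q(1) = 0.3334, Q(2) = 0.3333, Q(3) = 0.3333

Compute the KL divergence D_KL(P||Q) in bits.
0.3841 bits

D_KL(P||Q) = Σ P(x) log₂(P(x)/Q(x))

Computing term by term:
  P(1)·log₂(P(1)/Q(1)) = 0.6703·log₂(0.6703/0.3334) = 0.67536
  P(2)·log₂(P(2)/Q(2)) = 0.0954·log₂(0.0954/0.3333) = -0.17217
  P(3)·log₂(P(3)/Q(3)) = 0.2343·log₂(0.2343/0.3333) = -0.11913

D_KL(P||Q) = 0.67536 - 0.17217 - 0.11913 = 0.38406 ≈ 0.3841 bits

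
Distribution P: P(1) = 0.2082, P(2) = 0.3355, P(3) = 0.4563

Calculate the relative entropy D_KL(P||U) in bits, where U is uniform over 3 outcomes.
0.0685 bits

U(i) = 1/3 for all i

D_KL(P||U) = Σ P(x) log₂(P(x) / (1/3))
           = Σ P(x) log₂(P(x)) + log₂(3)
           = log₂(3) - H(P)

H(P) = -Σ P(x) log₂(P(x)):
  -P(1)·log₂(P(1)) = -(0.2082)·log₂(0.2082) = 0.47136
  -P(2)·log₂(P(2)) = -(0.3355)·log₂(0.3355) = 0.52862
  -P(3)·log₂(P(3)) = -(0.4563)·log₂(0.4563) = 0.51651
H(P) = 0.47136 + 0.52862 + 0.51651 = 1.51649 bits

log₂(3) = 1.58496 bits

D_KL(P||U) = 1.58496 - 1.51649 = 0.06847 ≈ 0.0685 bits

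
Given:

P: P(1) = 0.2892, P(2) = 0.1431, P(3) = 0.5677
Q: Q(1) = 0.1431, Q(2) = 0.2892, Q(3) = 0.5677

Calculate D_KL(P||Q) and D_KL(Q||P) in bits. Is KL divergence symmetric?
D_KL(P||Q) = 0.1483 bits, D_KL(Q||P) = 0.1483 bits. The two values coincide for this particular pair, but no — KL divergence is not symmetric in general.

D_KL(P||Q) = Σ P(x) log₂(P(x)/Q(x))

Computing term by term:
  P(1)·log₂(P(1)/Q(1)) = 0.2892·log₂(0.2892/0.1431) = 0.29355
  P(2)·log₂(P(2)/Q(2)) = 0.1431·log₂(0.1431/0.2892) = -0.14525
  P(3)·log₂(P(3)/Q(3)) = 0.5677·log₂(0.5677/0.5677) = 0.00000

D_KL(P||Q) = 0.29355 - 0.14525 + 0.00000 = 0.14830 ≈ 0.1483 bits

D_KL(Q||P) = Σ Q(x) log₂(Q(x)/P(x))

Computing term by term:
  Q(1)·log₂(Q(1)/P(1)) = 0.1431·log₂(0.1431/0.2892) = -0.14525
  Q(2)·log₂(Q(2)/P(2)) = 0.2892·log₂(0.2892/0.1431) = 0.29355
  Q(3)·log₂(Q(3)/P(3)) = 0.5677·log₂(0.5677/0.5677) = 0.00000

D_KL(Q||P) = -0.14525 + 0.29355 + 0.00000 = 0.14830 ≈ 0.1483 bits

These ARE equal here. Q is P with outcomes relabeled (Q(1) = P(2), Q(2) = P(1)) by a relabeling that is its own inverse, so the two sums contain exactly the same terms in a different order. This is a special case — KL divergence is not symmetric in general: D_KL(P||Q) ≠ D_KL(Q||P) for most P, Q.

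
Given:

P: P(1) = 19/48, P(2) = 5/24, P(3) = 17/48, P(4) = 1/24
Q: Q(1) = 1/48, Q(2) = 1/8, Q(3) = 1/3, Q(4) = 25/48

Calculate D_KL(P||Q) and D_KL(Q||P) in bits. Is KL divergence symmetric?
D_KL(P||Q) = 1.7142 bits, D_KL(Q||P) = 1.6881 bits. No, KL divergence is not symmetric.

D_KL(P||Q) = Σ P(x) log₂(P(x)/Q(x))

Computing term by term:
  P(1)·log₂(P(1)/Q(1)) = (19/48)·log₂((19/48)/(1/48)) = 1.68147
  P(2)·log₂(P(2)/Q(2)) = (5/24)·log₂((5/24)/(1/8)) = 0.15353
  P(3)·log₂(P(3)/Q(3)) = (17/48)·log₂((17/48)/(1/3)) = 0.03098
  P(4)·log₂(P(4)/Q(4)) = (1/24)·log₂((1/24)/(25/48)) = -0.15183

D_KL(P||Q) = 1.68147 + 0.15353 + 0.03098 - 0.15183 = 1.71415 ≈ 1.7142 bits

D_KL(Q||P) = Σ Q(x) log₂(Q(x)/P(x))

Computing term by term:
  Q(1)·log₂(Q(1)/P(1)) = (1/48)·log₂((1/48)/(19/48)) = -0.08850
  Q(2)·log₂(Q(2)/P(2)) = (1/8)·log₂((1/8)/(5/24)) = -0.09212
  Q(3)·log₂(Q(3)/P(3)) = (1/3)·log₂((1/3)/(17/48)) = -0.02915
  Q(4)·log₂(Q(4)/P(4)) = (25/48)·log₂((25/48)/(1/24)) = 1.89784

D_KL(Q||P) = -0.08850 - 0.09212 - 0.02915 + 1.89784 = 1.68807 ≈ 1.6881 bits

These are NOT equal (difference: 0.0261 bits). KL divergence is asymmetric: D_KL(P||Q) ≠ D_KL(Q||P) in general.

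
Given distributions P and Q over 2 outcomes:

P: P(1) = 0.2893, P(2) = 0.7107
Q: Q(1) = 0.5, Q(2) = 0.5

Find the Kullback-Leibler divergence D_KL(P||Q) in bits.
0.1322 bits

D_KL(P||Q) = Σ P(x) log₂(P(x)/Q(x))

Computing term by term:
  P(1)·log₂(P(1)/Q(1)) = 0.2893·log₂(0.2893/0.5) = -0.22836
  P(2)·log₂(P(2)/Q(2)) = 0.7107·log₂(0.7107/0.5) = 0.36055

D_KL(P||Q) = -0.22836 + 0.36055 = 0.13219 ≈ 0.1322 bits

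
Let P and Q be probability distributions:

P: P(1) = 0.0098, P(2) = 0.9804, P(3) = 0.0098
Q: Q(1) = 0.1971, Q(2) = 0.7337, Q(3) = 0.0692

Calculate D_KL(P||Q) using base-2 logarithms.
0.3399 bits

D_KL(P||Q) = Σ P(x) log₂(P(x)/Q(x))

Computing term by term:
  P(1)·log₂(P(1)/Q(1)) = 0.0098·log₂(0.0098/0.1971) = -0.04243
  P(2)·log₂(P(2)/Q(2)) = 0.9804·log₂(0.9804/0.7337) = 0.40998
  P(3)·log₂(P(3)/Q(3)) = 0.0098·log₂(0.0098/0.0692) = -0.02764

D_KL(P||Q) = -0.04243 + 0.40998 - 0.02764 = 0.33991 ≈ 0.3399 bits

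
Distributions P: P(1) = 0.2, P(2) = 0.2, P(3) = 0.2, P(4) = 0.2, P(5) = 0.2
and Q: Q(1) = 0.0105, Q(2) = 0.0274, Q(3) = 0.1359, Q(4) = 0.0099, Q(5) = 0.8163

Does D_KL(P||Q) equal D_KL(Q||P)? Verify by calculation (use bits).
D_KL(P||Q) = 1.9968 bits, D_KL(Q||P) = 1.4144 bits. No — D_KL(P||Q) ≠ D_KL(Q||P) for this pair.

D_KL(P||Q) = Σ P(x) log₂(P(x)/Q(x))

Computing term by term:
  P(1)·log₂(P(1)/Q(1)) = 0.2·log₂(0.2/0.0105) = 0.85031
  P(2)·log₂(P(2)/Q(2)) = 0.2·log₂(0.2/0.0274) = 0.57355
  P(3)·log₂(P(3)/Q(3)) = 0.2·log₂(0.2/0.1359) = 0.11149
  P(4)·log₂(P(4)/Q(4)) = 0.2·log₂(0.2/0.0099) = 0.86729
  P(5)·log₂(P(5)/Q(5)) = 0.2·log₂(0.2/0.8163) = -0.40582

D_KL(P||Q) = 0.85031 + 0.57355 + 0.11149 + 0.86729 - 0.40582 = 1.99682 ≈ 1.9968 bits

D_KL(Q||P) = Σ Q(x) log₂(Q(x)/P(x))

Computing term by term:
  Q(1)·log₂(Q(1)/P(1)) = 0.0105·log₂(0.0105/0.2) = -0.04464
  Q(2)·log₂(Q(2)/P(2)) = 0.0274·log₂(0.0274/0.2) = -0.07858
  Q(3)·log₂(Q(3)/P(3)) = 0.1359·log₂(0.1359/0.2) = -0.07576
  Q(4)·log₂(Q(4)/P(4)) = 0.0099·log₂(0.0099/0.2) = -0.04293
  Q(5)·log₂(Q(5)/P(5)) = 0.8163·log₂(0.8163/0.2) = 1.65635

D_KL(Q||P) = -0.04464 - 0.07858 - 0.07576 - 0.04293 + 1.65635 = 1.41444 ≈ 1.4144 bits

These are NOT equal (difference: 0.5824 bits). KL divergence is asymmetric: D_KL(P||Q) ≠ D_KL(Q||P) in general.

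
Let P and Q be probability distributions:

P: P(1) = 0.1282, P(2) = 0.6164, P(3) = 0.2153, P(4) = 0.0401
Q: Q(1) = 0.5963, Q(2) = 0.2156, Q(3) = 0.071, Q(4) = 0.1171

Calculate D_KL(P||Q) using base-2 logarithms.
0.9324 bits

D_KL(P||Q) = Σ P(x) log₂(P(x)/Q(x))

Computing term by term:
  P(1)·log₂(P(1)/Q(1)) = 0.1282·log₂(0.1282/0.5963) = -0.28430
  P(2)·log₂(P(2)/Q(2)) = 0.6164·log₂(0.6164/0.2156) = 0.93416
  P(3)·log₂(P(3)/Q(3)) = 0.2153·log₂(0.2153/0.071) = 0.34458
  P(4)·log₂(P(4)/Q(4)) = 0.0401·log₂(0.0401/0.1171) = -0.06200

D_KL(P||Q) = -0.28430 + 0.93416 + 0.34458 - 0.06200 = 0.93244 ≈ 0.9324 bits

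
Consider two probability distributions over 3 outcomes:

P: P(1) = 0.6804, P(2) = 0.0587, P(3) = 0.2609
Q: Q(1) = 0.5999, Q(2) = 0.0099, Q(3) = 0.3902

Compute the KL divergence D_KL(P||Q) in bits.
0.1228 bits

D_KL(P||Q) = Σ P(x) log₂(P(x)/Q(x))

Computing term by term:
  P(1)·log₂(P(1)/Q(1)) = 0.6804·log₂(0.6804/0.5999) = 0.12360
  P(2)·log₂(P(2)/Q(2)) = 0.0587·log₂(0.0587/0.0099) = 0.15073
  P(3)·log₂(P(3)/Q(3)) = 0.2609·log₂(0.2609/0.3902) = -0.15151

D_KL(P||Q) = 0.12360 + 0.15073 - 0.15151 = 0.12282 ≈ 0.1228 bits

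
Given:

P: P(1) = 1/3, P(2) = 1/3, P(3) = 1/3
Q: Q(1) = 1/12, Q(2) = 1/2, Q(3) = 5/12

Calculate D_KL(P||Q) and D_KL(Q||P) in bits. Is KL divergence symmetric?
D_KL(P||Q) = 0.3644 bits, D_KL(Q||P) = 0.2600 bits. No, KL divergence is not symmetric.

D_KL(P||Q) = Σ P(x) log₂(P(x)/Q(x))

Computing term by term:
  P(1)·log₂(P(1)/Q(1)) = (1/3)·log₂((1/3)/(1/12)) = 0.66667
  P(2)·log₂(P(2)/Q(2)) = (1/3)·log₂((1/3)/(1/2)) = -0.19499
  P(3)·log₂(P(3)/Q(3)) = (1/3)·log₂((1/3)/(5/12)) = -0.10731

D_KL(P||Q) = 0.66667 - 0.19499 - 0.10731 = 0.36437 ≈ 0.3644 bits

D_KL(Q||P) = Σ Q(x) log₂(Q(x)/P(x))

Computing term by term:
  Q(1)·log₂(Q(1)/P(1)) = (1/12)·log₂((1/12)/(1/3)) = -0.16667
  Q(2)·log₂(Q(2)/P(2)) = (1/2)·log₂((1/2)/(1/3)) = 0.29248
  Q(3)·log₂(Q(3)/P(3)) = (5/12)·log₂((5/12)/(1/3)) = 0.13414

D_KL(Q||P) = -0.16667 + 0.29248 + 0.13414 = 0.25995 ≈ 0.2600 bits

These are NOT equal (difference: 0.1044 bits). KL divergence is asymmetric: D_KL(P||Q) ≠ D_KL(Q||P) in general.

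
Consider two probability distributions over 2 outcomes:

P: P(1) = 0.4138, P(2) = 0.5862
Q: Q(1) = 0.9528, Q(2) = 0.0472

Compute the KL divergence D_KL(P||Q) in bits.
1.6327 bits

D_KL(P||Q) = Σ P(x) log₂(P(x)/Q(x))

Computing term by term:
  P(1)·log₂(P(1)/Q(1)) = 0.4138·log₂(0.4138/0.9528) = -0.49790
  P(2)·log₂(P(2)/Q(2)) = 0.5862·log₂(0.5862/0.0472) = 2.13056

D_KL(P||Q) = -0.49790 + 2.13056 = 1.63266 ≈ 1.6327 bits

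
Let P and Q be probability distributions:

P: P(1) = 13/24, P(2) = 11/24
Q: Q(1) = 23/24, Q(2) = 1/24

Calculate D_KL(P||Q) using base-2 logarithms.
1.1397 bits

D_KL(P||Q) = Σ P(x) log₂(P(x)/Q(x))

Computing term by term:
  P(1)·log₂(P(1)/Q(1)) = (13/24)·log₂((13/24)/(23/24)) = -0.44586
  P(2)·log₂(P(2)/Q(2)) = (11/24)·log₂((11/24)/(1/24)) = 1.58557

D_KL(P||Q) = -0.44586 + 1.58557 = 1.13971 ≈ 1.1397 bits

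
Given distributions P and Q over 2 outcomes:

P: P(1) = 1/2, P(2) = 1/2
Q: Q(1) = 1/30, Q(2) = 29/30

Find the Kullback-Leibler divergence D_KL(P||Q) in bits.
1.4779 bits

D_KL(P||Q) = Σ P(x) log₂(P(x)/Q(x))

Computing term by term:
  P(1)·log₂(P(1)/Q(1)) = (1/2)·log₂((1/2)/(1/30)) = 1.95345
  P(2)·log₂(P(2)/Q(2)) = (1/2)·log₂((1/2)/(29/30)) = -0.47555

D_KL(P||Q) = 1.95345 - 0.47555 = 1.47790 ≈ 1.4779 bits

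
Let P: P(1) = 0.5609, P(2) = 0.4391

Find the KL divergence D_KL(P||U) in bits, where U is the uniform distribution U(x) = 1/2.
0.0107 bits

U(i) = 1/2 for all i

D_KL(P||U) = Σ P(x) log₂(P(x) / (1/2))
           = Σ P(x) log₂(P(x)) + log₂(2)
           = log₂(2) - H(P)

H(P) = -Σ P(x) log₂(P(x)):
  -P(1)·log₂(P(1)) = -(0.5609)·log₂(0.5609) = 0.46789
  -P(2)·log₂(P(2)) = -(0.4391)·log₂(0.4391) = 0.52138
H(P) = 0.46789 + 0.52138 = 0.98927 bits

log₂(2) = 1.00000 bits

D_KL(P||U) = 1.00000 - 0.98927 = 0.01073 ≈ 0.0107 bits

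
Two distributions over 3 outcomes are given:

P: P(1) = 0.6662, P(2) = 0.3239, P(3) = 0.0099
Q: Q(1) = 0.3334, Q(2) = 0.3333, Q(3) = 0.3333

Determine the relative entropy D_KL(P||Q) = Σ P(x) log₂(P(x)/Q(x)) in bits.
0.6017 bits

D_KL(P||Q) = Σ P(x) log₂(P(x)/Q(x))

Computing term by term:
  P(1)·log₂(P(1)/Q(1)) = 0.6662·log₂(0.6662/0.3334) = 0.66533
  P(2)·log₂(P(2)/Q(2)) = 0.3239·log₂(0.3239/0.3333) = -0.01337
  P(3)·log₂(P(3)/Q(3)) = 0.0099·log₂(0.0099/0.3333) = -0.05023

D_KL(P||Q) = 0.66533 - 0.01337 - 0.05023 = 0.60173 ≈ 0.6017 bits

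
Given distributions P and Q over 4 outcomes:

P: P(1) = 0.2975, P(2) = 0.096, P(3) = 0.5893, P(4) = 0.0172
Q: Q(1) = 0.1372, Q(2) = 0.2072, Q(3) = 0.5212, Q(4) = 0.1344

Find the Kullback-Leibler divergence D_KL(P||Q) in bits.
0.2790 bits

D_KL(P||Q) = Σ P(x) log₂(P(x)/Q(x))

Computing term by term:
  P(1)·log₂(P(1)/Q(1)) = 0.2975·log₂(0.2975/0.1372) = 0.33219
  P(2)·log₂(P(2)/Q(2)) = 0.096·log₂(0.096/0.2072) = -0.10655
  P(3)·log₂(P(3)/Q(3)) = 0.5893·log₂(0.5893/0.5212) = 0.10440
  P(4)·log₂(P(4)/Q(4)) = 0.0172·log₂(0.0172/0.1344) = -0.05102

D_KL(P||Q) = 0.33219 - 0.10655 + 0.10440 - 0.05102 = 0.27902 ≈ 0.2790 bits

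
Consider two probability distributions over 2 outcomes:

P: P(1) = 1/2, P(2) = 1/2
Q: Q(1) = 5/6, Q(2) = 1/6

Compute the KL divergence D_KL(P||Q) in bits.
0.4240 bits

D_KL(P||Q) = Σ P(x) log₂(P(x)/Q(x))

Computing term by term:
  P(1)·log₂(P(1)/Q(1)) = (1/2)·log₂((1/2)/(5/6)) = -0.36848
  P(2)·log₂(P(2)/Q(2)) = (1/2)·log₂((1/2)/(1/6)) = 0.79248

D_KL(P||Q) = -0.36848 + 0.79248 = 0.42400 ≈ 0.4240 bits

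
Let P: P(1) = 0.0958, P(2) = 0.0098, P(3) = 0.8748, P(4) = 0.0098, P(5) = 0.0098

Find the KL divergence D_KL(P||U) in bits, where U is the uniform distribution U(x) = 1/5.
1.6328 bits

U(i) = 1/5 for all i

D_KL(P||U) = Σ P(x) log₂(P(x) / (1/5))
           = Σ P(x) log₂(P(x)) + log₂(5)
           = log₂(5) - H(P)

H(P) = -Σ P(x) log₂(P(x)):
  -P(1)·log₂(P(1)) = -(0.0958)·log₂(0.0958) = 0.32417
  -P(2)·log₂(P(2)) = -(0.0098)·log₂(0.0098) = 0.06540
  -P(3)·log₂(P(3)) = -(0.8748)·log₂(0.8748) = 0.16881
  -P(4)·log₂(P(4)) = -(0.0098)·log₂(0.0098) = 0.06540
  -P(5)·log₂(P(5)) = -(0.0098)·log₂(0.0098) = 0.06540
H(P) = 0.32417 + 0.06540 + 0.16881 + 0.06540 + 0.06540 = 0.68918 bits

log₂(5) = 2.32193 bits

D_KL(P||U) = 2.32193 - 0.68918 = 1.63275 ≈ 1.6328 bits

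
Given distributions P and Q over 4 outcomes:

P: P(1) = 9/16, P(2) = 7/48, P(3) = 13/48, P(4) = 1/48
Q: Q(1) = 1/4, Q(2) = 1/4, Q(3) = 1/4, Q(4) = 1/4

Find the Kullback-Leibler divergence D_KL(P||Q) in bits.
0.5013 bits

D_KL(P||Q) = Σ P(x) log₂(P(x)/Q(x))

Computing term by term:
  P(1)·log₂(P(1)/Q(1)) = (9/16)·log₂((9/16)/(1/4)) = 0.65808
  P(2)·log₂(P(2)/Q(2)) = (7/48)·log₂((7/48)/(1/4)) = -0.11340
  P(3)·log₂(P(3)/Q(3)) = (13/48)·log₂((13/48)/(1/4)) = 0.03128
  P(4)·log₂(P(4)/Q(4)) = (1/48)·log₂((1/48)/(1/4)) = -0.07469

D_KL(P||Q) = 0.65808 - 0.11340 + 0.03128 - 0.07469 = 0.50127 ≈ 0.5013 bits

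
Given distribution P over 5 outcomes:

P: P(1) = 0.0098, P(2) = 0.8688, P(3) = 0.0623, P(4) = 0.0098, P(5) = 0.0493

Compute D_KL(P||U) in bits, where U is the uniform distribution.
1.5513 bits

U(i) = 1/5 for all i

D_KL(P||U) = Σ P(x) log₂(P(x) / (1/5))
           = Σ P(x) log₂(P(x)) + log₂(5)
           = log₂(5) - H(P)

H(P) = -Σ P(x) log₂(P(x)):
  -P(1)·log₂(P(1)) = -(0.0098)·log₂(0.0098) = 0.06540
  -P(2)·log₂(P(2)) = -(0.8688)·log₂(0.8688) = 0.17628
  -P(3)·log₂(P(3)) = -(0.0623)·log₂(0.0623) = 0.24949
  -P(4)·log₂(P(4)) = -(0.0098)·log₂(0.0098) = 0.06540
  -P(5)·log₂(P(5)) = -(0.0493)·log₂(0.0493) = 0.21407
H(P) = 0.06540 + 0.17628 + 0.24949 + 0.06540 + 0.21407 = 0.77064 bits

log₂(5) = 2.32193 bits

D_KL(P||U) = 2.32193 - 0.77064 = 1.55129 ≈ 1.5513 bits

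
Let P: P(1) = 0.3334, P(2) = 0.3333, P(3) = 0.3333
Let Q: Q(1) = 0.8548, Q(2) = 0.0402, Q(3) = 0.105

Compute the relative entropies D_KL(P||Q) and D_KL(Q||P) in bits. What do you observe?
D_KL(P||Q) = 1.1196 bits, D_KL(Q||P) = 0.8635 bits. The two directions give different values (D_KL(P||Q) exceeds D_KL(Q||P) by 0.2561 bits): KL divergence is asymmetric.

D_KL(P||Q) = Σ P(x) log₂(P(x)/Q(x))

Computing term by term:
  P(1)·log₂(P(1)/Q(1)) = 0.3334·log₂(0.3334/0.8548) = -0.45287
  P(2)·log₂(P(2)/Q(2)) = 0.3333·log₂(0.3333/0.0402) = 1.01708
  P(3)·log₂(P(3)/Q(3)) = 0.3333·log₂(0.3333/0.105) = 0.55542

D_KL(P||Q) = -0.45287 + 1.01708 + 0.55542 = 1.11963 ≈ 1.1196 bits

D_KL(Q||P) = Σ Q(x) log₂(Q(x)/P(x))

Computing term by term:
  Q(1)·log₂(Q(1)/P(1)) = 0.8548·log₂(0.8548/0.3334) = 1.16110
  Q(2)·log₂(Q(2)/P(2)) = 0.0402·log₂(0.0402/0.3333) = -0.12267
  Q(3)·log₂(Q(3)/P(3)) = 0.105·log₂(0.105/0.3333) = -0.17498

D_KL(Q||P) = 1.16110 - 0.12267 - 0.17498 = 0.86345 ≈ 0.8635 bits

These are NOT equal (difference: 0.2561 bits). KL divergence is asymmetric: D_KL(P||Q) ≠ D_KL(Q||P) in general.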